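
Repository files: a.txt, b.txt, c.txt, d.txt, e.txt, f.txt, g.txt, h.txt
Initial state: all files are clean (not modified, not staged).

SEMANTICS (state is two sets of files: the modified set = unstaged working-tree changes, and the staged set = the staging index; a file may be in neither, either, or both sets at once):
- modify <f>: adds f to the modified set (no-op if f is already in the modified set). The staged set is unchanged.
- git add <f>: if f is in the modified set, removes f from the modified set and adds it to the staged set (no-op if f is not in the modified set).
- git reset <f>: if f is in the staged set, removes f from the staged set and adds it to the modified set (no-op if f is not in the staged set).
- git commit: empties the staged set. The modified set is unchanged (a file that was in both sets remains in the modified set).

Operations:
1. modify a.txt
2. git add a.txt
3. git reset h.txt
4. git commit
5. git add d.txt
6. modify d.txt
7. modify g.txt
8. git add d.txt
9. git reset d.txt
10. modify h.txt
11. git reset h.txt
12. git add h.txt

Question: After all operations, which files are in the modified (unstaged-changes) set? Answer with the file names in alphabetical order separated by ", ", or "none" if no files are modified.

After op 1 (modify a.txt): modified={a.txt} staged={none}
After op 2 (git add a.txt): modified={none} staged={a.txt}
After op 3 (git reset h.txt): modified={none} staged={a.txt}
After op 4 (git commit): modified={none} staged={none}
After op 5 (git add d.txt): modified={none} staged={none}
After op 6 (modify d.txt): modified={d.txt} staged={none}
After op 7 (modify g.txt): modified={d.txt, g.txt} staged={none}
After op 8 (git add d.txt): modified={g.txt} staged={d.txt}
After op 9 (git reset d.txt): modified={d.txt, g.txt} staged={none}
After op 10 (modify h.txt): modified={d.txt, g.txt, h.txt} staged={none}
After op 11 (git reset h.txt): modified={d.txt, g.txt, h.txt} staged={none}
After op 12 (git add h.txt): modified={d.txt, g.txt} staged={h.txt}

Answer: d.txt, g.txt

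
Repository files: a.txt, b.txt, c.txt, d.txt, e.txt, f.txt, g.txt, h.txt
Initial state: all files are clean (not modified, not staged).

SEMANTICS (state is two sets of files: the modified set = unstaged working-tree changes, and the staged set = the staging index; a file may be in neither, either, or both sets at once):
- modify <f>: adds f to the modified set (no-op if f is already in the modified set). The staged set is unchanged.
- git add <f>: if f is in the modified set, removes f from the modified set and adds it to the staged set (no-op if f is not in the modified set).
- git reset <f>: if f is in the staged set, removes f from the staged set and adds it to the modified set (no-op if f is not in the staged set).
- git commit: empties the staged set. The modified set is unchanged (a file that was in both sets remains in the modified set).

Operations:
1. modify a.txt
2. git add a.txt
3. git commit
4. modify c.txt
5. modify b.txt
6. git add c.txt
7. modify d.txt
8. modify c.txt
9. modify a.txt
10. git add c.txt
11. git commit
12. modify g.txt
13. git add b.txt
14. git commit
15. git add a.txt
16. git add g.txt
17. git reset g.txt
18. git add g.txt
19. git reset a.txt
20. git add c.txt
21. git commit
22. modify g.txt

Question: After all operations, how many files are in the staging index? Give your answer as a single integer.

After op 1 (modify a.txt): modified={a.txt} staged={none}
After op 2 (git add a.txt): modified={none} staged={a.txt}
After op 3 (git commit): modified={none} staged={none}
After op 4 (modify c.txt): modified={c.txt} staged={none}
After op 5 (modify b.txt): modified={b.txt, c.txt} staged={none}
After op 6 (git add c.txt): modified={b.txt} staged={c.txt}
After op 7 (modify d.txt): modified={b.txt, d.txt} staged={c.txt}
After op 8 (modify c.txt): modified={b.txt, c.txt, d.txt} staged={c.txt}
After op 9 (modify a.txt): modified={a.txt, b.txt, c.txt, d.txt} staged={c.txt}
After op 10 (git add c.txt): modified={a.txt, b.txt, d.txt} staged={c.txt}
After op 11 (git commit): modified={a.txt, b.txt, d.txt} staged={none}
After op 12 (modify g.txt): modified={a.txt, b.txt, d.txt, g.txt} staged={none}
After op 13 (git add b.txt): modified={a.txt, d.txt, g.txt} staged={b.txt}
After op 14 (git commit): modified={a.txt, d.txt, g.txt} staged={none}
After op 15 (git add a.txt): modified={d.txt, g.txt} staged={a.txt}
After op 16 (git add g.txt): modified={d.txt} staged={a.txt, g.txt}
After op 17 (git reset g.txt): modified={d.txt, g.txt} staged={a.txt}
After op 18 (git add g.txt): modified={d.txt} staged={a.txt, g.txt}
After op 19 (git reset a.txt): modified={a.txt, d.txt} staged={g.txt}
After op 20 (git add c.txt): modified={a.txt, d.txt} staged={g.txt}
After op 21 (git commit): modified={a.txt, d.txt} staged={none}
After op 22 (modify g.txt): modified={a.txt, d.txt, g.txt} staged={none}
Final staged set: {none} -> count=0

Answer: 0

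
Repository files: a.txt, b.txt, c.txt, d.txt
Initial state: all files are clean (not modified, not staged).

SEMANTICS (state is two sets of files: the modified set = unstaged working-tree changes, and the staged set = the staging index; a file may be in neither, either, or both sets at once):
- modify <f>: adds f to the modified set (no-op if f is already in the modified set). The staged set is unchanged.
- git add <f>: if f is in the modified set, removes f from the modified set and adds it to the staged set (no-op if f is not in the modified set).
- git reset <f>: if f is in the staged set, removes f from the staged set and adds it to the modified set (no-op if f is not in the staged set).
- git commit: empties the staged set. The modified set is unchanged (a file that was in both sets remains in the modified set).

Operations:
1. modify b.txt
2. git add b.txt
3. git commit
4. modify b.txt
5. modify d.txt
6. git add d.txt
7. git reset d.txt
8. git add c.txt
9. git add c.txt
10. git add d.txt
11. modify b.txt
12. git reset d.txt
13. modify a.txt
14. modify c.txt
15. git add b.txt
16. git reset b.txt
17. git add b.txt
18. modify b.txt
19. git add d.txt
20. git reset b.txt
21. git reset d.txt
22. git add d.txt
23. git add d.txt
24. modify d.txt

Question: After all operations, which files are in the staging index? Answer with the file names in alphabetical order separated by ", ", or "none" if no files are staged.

Answer: d.txt

Derivation:
After op 1 (modify b.txt): modified={b.txt} staged={none}
After op 2 (git add b.txt): modified={none} staged={b.txt}
After op 3 (git commit): modified={none} staged={none}
After op 4 (modify b.txt): modified={b.txt} staged={none}
After op 5 (modify d.txt): modified={b.txt, d.txt} staged={none}
After op 6 (git add d.txt): modified={b.txt} staged={d.txt}
After op 7 (git reset d.txt): modified={b.txt, d.txt} staged={none}
After op 8 (git add c.txt): modified={b.txt, d.txt} staged={none}
After op 9 (git add c.txt): modified={b.txt, d.txt} staged={none}
After op 10 (git add d.txt): modified={b.txt} staged={d.txt}
After op 11 (modify b.txt): modified={b.txt} staged={d.txt}
After op 12 (git reset d.txt): modified={b.txt, d.txt} staged={none}
After op 13 (modify a.txt): modified={a.txt, b.txt, d.txt} staged={none}
After op 14 (modify c.txt): modified={a.txt, b.txt, c.txt, d.txt} staged={none}
After op 15 (git add b.txt): modified={a.txt, c.txt, d.txt} staged={b.txt}
After op 16 (git reset b.txt): modified={a.txt, b.txt, c.txt, d.txt} staged={none}
After op 17 (git add b.txt): modified={a.txt, c.txt, d.txt} staged={b.txt}
After op 18 (modify b.txt): modified={a.txt, b.txt, c.txt, d.txt} staged={b.txt}
After op 19 (git add d.txt): modified={a.txt, b.txt, c.txt} staged={b.txt, d.txt}
After op 20 (git reset b.txt): modified={a.txt, b.txt, c.txt} staged={d.txt}
After op 21 (git reset d.txt): modified={a.txt, b.txt, c.txt, d.txt} staged={none}
After op 22 (git add d.txt): modified={a.txt, b.txt, c.txt} staged={d.txt}
After op 23 (git add d.txt): modified={a.txt, b.txt, c.txt} staged={d.txt}
After op 24 (modify d.txt): modified={a.txt, b.txt, c.txt, d.txt} staged={d.txt}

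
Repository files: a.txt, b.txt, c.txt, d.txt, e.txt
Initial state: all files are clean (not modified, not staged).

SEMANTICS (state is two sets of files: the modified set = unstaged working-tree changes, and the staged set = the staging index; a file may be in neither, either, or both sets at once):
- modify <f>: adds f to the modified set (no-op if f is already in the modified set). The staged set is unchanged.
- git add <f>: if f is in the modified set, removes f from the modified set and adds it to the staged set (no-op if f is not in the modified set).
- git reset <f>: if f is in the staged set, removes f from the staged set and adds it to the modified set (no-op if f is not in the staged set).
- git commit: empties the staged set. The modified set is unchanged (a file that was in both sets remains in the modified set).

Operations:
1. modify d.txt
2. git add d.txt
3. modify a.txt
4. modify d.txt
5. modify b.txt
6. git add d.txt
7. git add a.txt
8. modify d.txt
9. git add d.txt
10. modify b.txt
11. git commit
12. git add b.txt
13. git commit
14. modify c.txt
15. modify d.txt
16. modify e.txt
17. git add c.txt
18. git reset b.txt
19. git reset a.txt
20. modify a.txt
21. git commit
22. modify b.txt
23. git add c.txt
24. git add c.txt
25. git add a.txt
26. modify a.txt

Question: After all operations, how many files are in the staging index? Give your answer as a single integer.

Answer: 1

Derivation:
After op 1 (modify d.txt): modified={d.txt} staged={none}
After op 2 (git add d.txt): modified={none} staged={d.txt}
After op 3 (modify a.txt): modified={a.txt} staged={d.txt}
After op 4 (modify d.txt): modified={a.txt, d.txt} staged={d.txt}
After op 5 (modify b.txt): modified={a.txt, b.txt, d.txt} staged={d.txt}
After op 6 (git add d.txt): modified={a.txt, b.txt} staged={d.txt}
After op 7 (git add a.txt): modified={b.txt} staged={a.txt, d.txt}
After op 8 (modify d.txt): modified={b.txt, d.txt} staged={a.txt, d.txt}
After op 9 (git add d.txt): modified={b.txt} staged={a.txt, d.txt}
After op 10 (modify b.txt): modified={b.txt} staged={a.txt, d.txt}
After op 11 (git commit): modified={b.txt} staged={none}
After op 12 (git add b.txt): modified={none} staged={b.txt}
After op 13 (git commit): modified={none} staged={none}
After op 14 (modify c.txt): modified={c.txt} staged={none}
After op 15 (modify d.txt): modified={c.txt, d.txt} staged={none}
After op 16 (modify e.txt): modified={c.txt, d.txt, e.txt} staged={none}
After op 17 (git add c.txt): modified={d.txt, e.txt} staged={c.txt}
After op 18 (git reset b.txt): modified={d.txt, e.txt} staged={c.txt}
After op 19 (git reset a.txt): modified={d.txt, e.txt} staged={c.txt}
After op 20 (modify a.txt): modified={a.txt, d.txt, e.txt} staged={c.txt}
After op 21 (git commit): modified={a.txt, d.txt, e.txt} staged={none}
After op 22 (modify b.txt): modified={a.txt, b.txt, d.txt, e.txt} staged={none}
After op 23 (git add c.txt): modified={a.txt, b.txt, d.txt, e.txt} staged={none}
After op 24 (git add c.txt): modified={a.txt, b.txt, d.txt, e.txt} staged={none}
After op 25 (git add a.txt): modified={b.txt, d.txt, e.txt} staged={a.txt}
After op 26 (modify a.txt): modified={a.txt, b.txt, d.txt, e.txt} staged={a.txt}
Final staged set: {a.txt} -> count=1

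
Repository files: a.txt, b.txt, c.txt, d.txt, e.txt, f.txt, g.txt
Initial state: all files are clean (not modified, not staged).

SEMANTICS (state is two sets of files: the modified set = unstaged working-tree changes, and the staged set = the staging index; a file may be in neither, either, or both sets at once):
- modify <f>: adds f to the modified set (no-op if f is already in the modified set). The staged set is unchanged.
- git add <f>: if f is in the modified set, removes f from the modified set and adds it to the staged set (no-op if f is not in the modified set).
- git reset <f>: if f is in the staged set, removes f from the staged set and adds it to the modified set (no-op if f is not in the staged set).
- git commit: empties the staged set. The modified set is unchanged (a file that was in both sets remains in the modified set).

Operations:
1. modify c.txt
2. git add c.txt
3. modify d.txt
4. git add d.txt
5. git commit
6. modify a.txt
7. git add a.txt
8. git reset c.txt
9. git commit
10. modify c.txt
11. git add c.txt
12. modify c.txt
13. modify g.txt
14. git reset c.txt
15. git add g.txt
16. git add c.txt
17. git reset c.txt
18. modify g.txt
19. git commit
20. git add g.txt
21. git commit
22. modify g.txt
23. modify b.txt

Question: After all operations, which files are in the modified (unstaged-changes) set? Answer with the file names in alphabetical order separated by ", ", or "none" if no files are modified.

After op 1 (modify c.txt): modified={c.txt} staged={none}
After op 2 (git add c.txt): modified={none} staged={c.txt}
After op 3 (modify d.txt): modified={d.txt} staged={c.txt}
After op 4 (git add d.txt): modified={none} staged={c.txt, d.txt}
After op 5 (git commit): modified={none} staged={none}
After op 6 (modify a.txt): modified={a.txt} staged={none}
After op 7 (git add a.txt): modified={none} staged={a.txt}
After op 8 (git reset c.txt): modified={none} staged={a.txt}
After op 9 (git commit): modified={none} staged={none}
After op 10 (modify c.txt): modified={c.txt} staged={none}
After op 11 (git add c.txt): modified={none} staged={c.txt}
After op 12 (modify c.txt): modified={c.txt} staged={c.txt}
After op 13 (modify g.txt): modified={c.txt, g.txt} staged={c.txt}
After op 14 (git reset c.txt): modified={c.txt, g.txt} staged={none}
After op 15 (git add g.txt): modified={c.txt} staged={g.txt}
After op 16 (git add c.txt): modified={none} staged={c.txt, g.txt}
After op 17 (git reset c.txt): modified={c.txt} staged={g.txt}
After op 18 (modify g.txt): modified={c.txt, g.txt} staged={g.txt}
After op 19 (git commit): modified={c.txt, g.txt} staged={none}
After op 20 (git add g.txt): modified={c.txt} staged={g.txt}
After op 21 (git commit): modified={c.txt} staged={none}
After op 22 (modify g.txt): modified={c.txt, g.txt} staged={none}
After op 23 (modify b.txt): modified={b.txt, c.txt, g.txt} staged={none}

Answer: b.txt, c.txt, g.txt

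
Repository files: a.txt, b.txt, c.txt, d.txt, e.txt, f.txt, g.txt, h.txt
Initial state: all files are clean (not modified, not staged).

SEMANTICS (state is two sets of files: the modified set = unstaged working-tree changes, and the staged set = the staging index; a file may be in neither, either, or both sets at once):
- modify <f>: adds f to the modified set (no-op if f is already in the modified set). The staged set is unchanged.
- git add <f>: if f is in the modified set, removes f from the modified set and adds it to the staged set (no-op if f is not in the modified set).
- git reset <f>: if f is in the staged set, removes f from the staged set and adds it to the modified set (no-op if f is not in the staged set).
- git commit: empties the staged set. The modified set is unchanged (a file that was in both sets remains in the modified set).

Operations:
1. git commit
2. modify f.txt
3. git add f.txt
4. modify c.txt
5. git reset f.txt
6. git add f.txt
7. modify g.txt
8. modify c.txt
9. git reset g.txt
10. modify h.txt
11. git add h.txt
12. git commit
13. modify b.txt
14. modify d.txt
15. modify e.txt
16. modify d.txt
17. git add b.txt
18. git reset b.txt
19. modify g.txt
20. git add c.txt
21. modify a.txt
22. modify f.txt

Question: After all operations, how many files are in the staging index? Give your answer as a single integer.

After op 1 (git commit): modified={none} staged={none}
After op 2 (modify f.txt): modified={f.txt} staged={none}
After op 3 (git add f.txt): modified={none} staged={f.txt}
After op 4 (modify c.txt): modified={c.txt} staged={f.txt}
After op 5 (git reset f.txt): modified={c.txt, f.txt} staged={none}
After op 6 (git add f.txt): modified={c.txt} staged={f.txt}
After op 7 (modify g.txt): modified={c.txt, g.txt} staged={f.txt}
After op 8 (modify c.txt): modified={c.txt, g.txt} staged={f.txt}
After op 9 (git reset g.txt): modified={c.txt, g.txt} staged={f.txt}
After op 10 (modify h.txt): modified={c.txt, g.txt, h.txt} staged={f.txt}
After op 11 (git add h.txt): modified={c.txt, g.txt} staged={f.txt, h.txt}
After op 12 (git commit): modified={c.txt, g.txt} staged={none}
After op 13 (modify b.txt): modified={b.txt, c.txt, g.txt} staged={none}
After op 14 (modify d.txt): modified={b.txt, c.txt, d.txt, g.txt} staged={none}
After op 15 (modify e.txt): modified={b.txt, c.txt, d.txt, e.txt, g.txt} staged={none}
After op 16 (modify d.txt): modified={b.txt, c.txt, d.txt, e.txt, g.txt} staged={none}
After op 17 (git add b.txt): modified={c.txt, d.txt, e.txt, g.txt} staged={b.txt}
After op 18 (git reset b.txt): modified={b.txt, c.txt, d.txt, e.txt, g.txt} staged={none}
After op 19 (modify g.txt): modified={b.txt, c.txt, d.txt, e.txt, g.txt} staged={none}
After op 20 (git add c.txt): modified={b.txt, d.txt, e.txt, g.txt} staged={c.txt}
After op 21 (modify a.txt): modified={a.txt, b.txt, d.txt, e.txt, g.txt} staged={c.txt}
After op 22 (modify f.txt): modified={a.txt, b.txt, d.txt, e.txt, f.txt, g.txt} staged={c.txt}
Final staged set: {c.txt} -> count=1

Answer: 1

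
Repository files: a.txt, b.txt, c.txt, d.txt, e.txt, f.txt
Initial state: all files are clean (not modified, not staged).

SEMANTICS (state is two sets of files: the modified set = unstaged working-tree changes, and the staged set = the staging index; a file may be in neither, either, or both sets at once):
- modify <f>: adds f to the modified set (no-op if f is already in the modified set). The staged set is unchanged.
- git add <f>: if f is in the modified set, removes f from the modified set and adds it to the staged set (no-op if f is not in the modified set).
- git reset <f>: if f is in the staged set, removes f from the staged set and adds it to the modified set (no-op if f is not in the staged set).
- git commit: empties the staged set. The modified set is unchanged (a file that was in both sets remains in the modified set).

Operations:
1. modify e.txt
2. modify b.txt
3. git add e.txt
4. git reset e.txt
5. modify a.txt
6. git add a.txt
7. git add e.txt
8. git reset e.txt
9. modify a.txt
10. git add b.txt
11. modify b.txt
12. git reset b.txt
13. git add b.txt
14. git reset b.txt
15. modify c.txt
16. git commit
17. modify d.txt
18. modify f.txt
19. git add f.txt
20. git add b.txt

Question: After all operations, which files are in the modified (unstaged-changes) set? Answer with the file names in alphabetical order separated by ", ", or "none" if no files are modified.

Answer: a.txt, c.txt, d.txt, e.txt

Derivation:
After op 1 (modify e.txt): modified={e.txt} staged={none}
After op 2 (modify b.txt): modified={b.txt, e.txt} staged={none}
After op 3 (git add e.txt): modified={b.txt} staged={e.txt}
After op 4 (git reset e.txt): modified={b.txt, e.txt} staged={none}
After op 5 (modify a.txt): modified={a.txt, b.txt, e.txt} staged={none}
After op 6 (git add a.txt): modified={b.txt, e.txt} staged={a.txt}
After op 7 (git add e.txt): modified={b.txt} staged={a.txt, e.txt}
After op 8 (git reset e.txt): modified={b.txt, e.txt} staged={a.txt}
After op 9 (modify a.txt): modified={a.txt, b.txt, e.txt} staged={a.txt}
After op 10 (git add b.txt): modified={a.txt, e.txt} staged={a.txt, b.txt}
After op 11 (modify b.txt): modified={a.txt, b.txt, e.txt} staged={a.txt, b.txt}
After op 12 (git reset b.txt): modified={a.txt, b.txt, e.txt} staged={a.txt}
After op 13 (git add b.txt): modified={a.txt, e.txt} staged={a.txt, b.txt}
After op 14 (git reset b.txt): modified={a.txt, b.txt, e.txt} staged={a.txt}
After op 15 (modify c.txt): modified={a.txt, b.txt, c.txt, e.txt} staged={a.txt}
After op 16 (git commit): modified={a.txt, b.txt, c.txt, e.txt} staged={none}
After op 17 (modify d.txt): modified={a.txt, b.txt, c.txt, d.txt, e.txt} staged={none}
After op 18 (modify f.txt): modified={a.txt, b.txt, c.txt, d.txt, e.txt, f.txt} staged={none}
After op 19 (git add f.txt): modified={a.txt, b.txt, c.txt, d.txt, e.txt} staged={f.txt}
After op 20 (git add b.txt): modified={a.txt, c.txt, d.txt, e.txt} staged={b.txt, f.txt}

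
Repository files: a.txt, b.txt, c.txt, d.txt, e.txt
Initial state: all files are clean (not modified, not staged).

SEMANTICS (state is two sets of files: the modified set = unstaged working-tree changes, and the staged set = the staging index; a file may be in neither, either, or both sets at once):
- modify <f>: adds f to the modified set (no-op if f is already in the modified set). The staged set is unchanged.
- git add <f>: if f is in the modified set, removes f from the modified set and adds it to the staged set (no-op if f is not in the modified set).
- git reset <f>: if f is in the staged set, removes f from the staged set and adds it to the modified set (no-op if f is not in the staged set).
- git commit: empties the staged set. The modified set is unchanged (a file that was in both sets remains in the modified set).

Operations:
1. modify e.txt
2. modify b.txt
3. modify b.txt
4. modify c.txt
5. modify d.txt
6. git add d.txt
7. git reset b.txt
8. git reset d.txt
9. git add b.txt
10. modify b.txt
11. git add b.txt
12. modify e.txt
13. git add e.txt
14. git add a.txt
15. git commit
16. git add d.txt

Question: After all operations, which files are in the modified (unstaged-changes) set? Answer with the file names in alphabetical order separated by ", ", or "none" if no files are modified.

After op 1 (modify e.txt): modified={e.txt} staged={none}
After op 2 (modify b.txt): modified={b.txt, e.txt} staged={none}
After op 3 (modify b.txt): modified={b.txt, e.txt} staged={none}
After op 4 (modify c.txt): modified={b.txt, c.txt, e.txt} staged={none}
After op 5 (modify d.txt): modified={b.txt, c.txt, d.txt, e.txt} staged={none}
After op 6 (git add d.txt): modified={b.txt, c.txt, e.txt} staged={d.txt}
After op 7 (git reset b.txt): modified={b.txt, c.txt, e.txt} staged={d.txt}
After op 8 (git reset d.txt): modified={b.txt, c.txt, d.txt, e.txt} staged={none}
After op 9 (git add b.txt): modified={c.txt, d.txt, e.txt} staged={b.txt}
After op 10 (modify b.txt): modified={b.txt, c.txt, d.txt, e.txt} staged={b.txt}
After op 11 (git add b.txt): modified={c.txt, d.txt, e.txt} staged={b.txt}
After op 12 (modify e.txt): modified={c.txt, d.txt, e.txt} staged={b.txt}
After op 13 (git add e.txt): modified={c.txt, d.txt} staged={b.txt, e.txt}
After op 14 (git add a.txt): modified={c.txt, d.txt} staged={b.txt, e.txt}
After op 15 (git commit): modified={c.txt, d.txt} staged={none}
After op 16 (git add d.txt): modified={c.txt} staged={d.txt}

Answer: c.txt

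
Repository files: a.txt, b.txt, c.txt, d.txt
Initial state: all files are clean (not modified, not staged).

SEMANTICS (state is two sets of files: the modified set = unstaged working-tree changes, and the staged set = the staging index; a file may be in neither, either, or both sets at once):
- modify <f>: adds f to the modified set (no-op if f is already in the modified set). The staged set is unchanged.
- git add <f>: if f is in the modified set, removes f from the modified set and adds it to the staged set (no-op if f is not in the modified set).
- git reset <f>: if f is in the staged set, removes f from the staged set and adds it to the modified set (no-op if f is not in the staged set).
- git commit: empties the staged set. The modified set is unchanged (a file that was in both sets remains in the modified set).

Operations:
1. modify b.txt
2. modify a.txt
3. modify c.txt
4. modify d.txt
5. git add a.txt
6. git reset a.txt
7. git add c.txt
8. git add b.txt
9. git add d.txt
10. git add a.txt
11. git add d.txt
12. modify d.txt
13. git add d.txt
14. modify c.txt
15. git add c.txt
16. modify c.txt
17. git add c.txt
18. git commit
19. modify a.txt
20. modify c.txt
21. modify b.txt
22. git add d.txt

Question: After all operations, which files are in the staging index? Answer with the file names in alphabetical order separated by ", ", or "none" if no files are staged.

Answer: none

Derivation:
After op 1 (modify b.txt): modified={b.txt} staged={none}
After op 2 (modify a.txt): modified={a.txt, b.txt} staged={none}
After op 3 (modify c.txt): modified={a.txt, b.txt, c.txt} staged={none}
After op 4 (modify d.txt): modified={a.txt, b.txt, c.txt, d.txt} staged={none}
After op 5 (git add a.txt): modified={b.txt, c.txt, d.txt} staged={a.txt}
After op 6 (git reset a.txt): modified={a.txt, b.txt, c.txt, d.txt} staged={none}
After op 7 (git add c.txt): modified={a.txt, b.txt, d.txt} staged={c.txt}
After op 8 (git add b.txt): modified={a.txt, d.txt} staged={b.txt, c.txt}
After op 9 (git add d.txt): modified={a.txt} staged={b.txt, c.txt, d.txt}
After op 10 (git add a.txt): modified={none} staged={a.txt, b.txt, c.txt, d.txt}
After op 11 (git add d.txt): modified={none} staged={a.txt, b.txt, c.txt, d.txt}
After op 12 (modify d.txt): modified={d.txt} staged={a.txt, b.txt, c.txt, d.txt}
After op 13 (git add d.txt): modified={none} staged={a.txt, b.txt, c.txt, d.txt}
After op 14 (modify c.txt): modified={c.txt} staged={a.txt, b.txt, c.txt, d.txt}
After op 15 (git add c.txt): modified={none} staged={a.txt, b.txt, c.txt, d.txt}
After op 16 (modify c.txt): modified={c.txt} staged={a.txt, b.txt, c.txt, d.txt}
After op 17 (git add c.txt): modified={none} staged={a.txt, b.txt, c.txt, d.txt}
After op 18 (git commit): modified={none} staged={none}
After op 19 (modify a.txt): modified={a.txt} staged={none}
After op 20 (modify c.txt): modified={a.txt, c.txt} staged={none}
After op 21 (modify b.txt): modified={a.txt, b.txt, c.txt} staged={none}
After op 22 (git add d.txt): modified={a.txt, b.txt, c.txt} staged={none}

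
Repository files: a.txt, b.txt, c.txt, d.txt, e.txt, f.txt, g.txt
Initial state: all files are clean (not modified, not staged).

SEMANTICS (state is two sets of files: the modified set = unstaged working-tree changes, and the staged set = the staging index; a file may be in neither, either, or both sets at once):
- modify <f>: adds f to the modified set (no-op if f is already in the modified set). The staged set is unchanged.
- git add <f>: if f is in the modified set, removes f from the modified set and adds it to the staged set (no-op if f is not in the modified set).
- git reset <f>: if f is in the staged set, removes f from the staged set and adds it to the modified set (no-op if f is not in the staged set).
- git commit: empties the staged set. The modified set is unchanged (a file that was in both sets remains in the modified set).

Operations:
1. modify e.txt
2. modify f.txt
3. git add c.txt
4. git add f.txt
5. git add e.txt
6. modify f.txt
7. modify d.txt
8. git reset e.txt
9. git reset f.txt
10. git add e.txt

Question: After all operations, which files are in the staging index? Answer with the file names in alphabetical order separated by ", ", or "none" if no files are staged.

Answer: e.txt

Derivation:
After op 1 (modify e.txt): modified={e.txt} staged={none}
After op 2 (modify f.txt): modified={e.txt, f.txt} staged={none}
After op 3 (git add c.txt): modified={e.txt, f.txt} staged={none}
After op 4 (git add f.txt): modified={e.txt} staged={f.txt}
After op 5 (git add e.txt): modified={none} staged={e.txt, f.txt}
After op 6 (modify f.txt): modified={f.txt} staged={e.txt, f.txt}
After op 7 (modify d.txt): modified={d.txt, f.txt} staged={e.txt, f.txt}
After op 8 (git reset e.txt): modified={d.txt, e.txt, f.txt} staged={f.txt}
After op 9 (git reset f.txt): modified={d.txt, e.txt, f.txt} staged={none}
After op 10 (git add e.txt): modified={d.txt, f.txt} staged={e.txt}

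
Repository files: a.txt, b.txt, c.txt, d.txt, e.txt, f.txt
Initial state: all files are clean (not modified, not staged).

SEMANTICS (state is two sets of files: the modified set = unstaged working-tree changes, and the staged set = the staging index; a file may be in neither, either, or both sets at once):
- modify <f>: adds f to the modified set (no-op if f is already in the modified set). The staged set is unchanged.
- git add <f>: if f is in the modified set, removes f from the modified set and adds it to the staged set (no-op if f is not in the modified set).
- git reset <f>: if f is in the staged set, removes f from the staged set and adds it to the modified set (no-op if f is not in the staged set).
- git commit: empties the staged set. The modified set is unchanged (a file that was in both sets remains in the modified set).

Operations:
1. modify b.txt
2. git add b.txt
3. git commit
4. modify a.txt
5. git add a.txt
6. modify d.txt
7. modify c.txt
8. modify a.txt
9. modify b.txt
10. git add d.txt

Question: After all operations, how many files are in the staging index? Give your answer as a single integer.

After op 1 (modify b.txt): modified={b.txt} staged={none}
After op 2 (git add b.txt): modified={none} staged={b.txt}
After op 3 (git commit): modified={none} staged={none}
After op 4 (modify a.txt): modified={a.txt} staged={none}
After op 5 (git add a.txt): modified={none} staged={a.txt}
After op 6 (modify d.txt): modified={d.txt} staged={a.txt}
After op 7 (modify c.txt): modified={c.txt, d.txt} staged={a.txt}
After op 8 (modify a.txt): modified={a.txt, c.txt, d.txt} staged={a.txt}
After op 9 (modify b.txt): modified={a.txt, b.txt, c.txt, d.txt} staged={a.txt}
After op 10 (git add d.txt): modified={a.txt, b.txt, c.txt} staged={a.txt, d.txt}
Final staged set: {a.txt, d.txt} -> count=2

Answer: 2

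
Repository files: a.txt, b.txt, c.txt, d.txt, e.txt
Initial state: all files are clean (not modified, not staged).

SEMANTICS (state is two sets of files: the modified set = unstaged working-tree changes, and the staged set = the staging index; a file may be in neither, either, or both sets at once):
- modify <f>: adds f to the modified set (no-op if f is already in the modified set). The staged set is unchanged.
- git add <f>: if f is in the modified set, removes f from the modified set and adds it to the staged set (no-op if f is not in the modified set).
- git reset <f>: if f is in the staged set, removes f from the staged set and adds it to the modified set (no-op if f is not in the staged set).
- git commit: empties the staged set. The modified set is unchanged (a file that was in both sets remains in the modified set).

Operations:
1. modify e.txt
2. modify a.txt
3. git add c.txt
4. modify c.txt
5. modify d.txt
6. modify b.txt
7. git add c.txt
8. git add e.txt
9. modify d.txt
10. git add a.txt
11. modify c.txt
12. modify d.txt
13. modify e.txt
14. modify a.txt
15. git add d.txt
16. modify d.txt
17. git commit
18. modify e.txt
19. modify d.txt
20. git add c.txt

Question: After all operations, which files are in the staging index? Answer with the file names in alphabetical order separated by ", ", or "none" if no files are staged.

After op 1 (modify e.txt): modified={e.txt} staged={none}
After op 2 (modify a.txt): modified={a.txt, e.txt} staged={none}
After op 3 (git add c.txt): modified={a.txt, e.txt} staged={none}
After op 4 (modify c.txt): modified={a.txt, c.txt, e.txt} staged={none}
After op 5 (modify d.txt): modified={a.txt, c.txt, d.txt, e.txt} staged={none}
After op 6 (modify b.txt): modified={a.txt, b.txt, c.txt, d.txt, e.txt} staged={none}
After op 7 (git add c.txt): modified={a.txt, b.txt, d.txt, e.txt} staged={c.txt}
After op 8 (git add e.txt): modified={a.txt, b.txt, d.txt} staged={c.txt, e.txt}
After op 9 (modify d.txt): modified={a.txt, b.txt, d.txt} staged={c.txt, e.txt}
After op 10 (git add a.txt): modified={b.txt, d.txt} staged={a.txt, c.txt, e.txt}
After op 11 (modify c.txt): modified={b.txt, c.txt, d.txt} staged={a.txt, c.txt, e.txt}
After op 12 (modify d.txt): modified={b.txt, c.txt, d.txt} staged={a.txt, c.txt, e.txt}
After op 13 (modify e.txt): modified={b.txt, c.txt, d.txt, e.txt} staged={a.txt, c.txt, e.txt}
After op 14 (modify a.txt): modified={a.txt, b.txt, c.txt, d.txt, e.txt} staged={a.txt, c.txt, e.txt}
After op 15 (git add d.txt): modified={a.txt, b.txt, c.txt, e.txt} staged={a.txt, c.txt, d.txt, e.txt}
After op 16 (modify d.txt): modified={a.txt, b.txt, c.txt, d.txt, e.txt} staged={a.txt, c.txt, d.txt, e.txt}
After op 17 (git commit): modified={a.txt, b.txt, c.txt, d.txt, e.txt} staged={none}
After op 18 (modify e.txt): modified={a.txt, b.txt, c.txt, d.txt, e.txt} staged={none}
After op 19 (modify d.txt): modified={a.txt, b.txt, c.txt, d.txt, e.txt} staged={none}
After op 20 (git add c.txt): modified={a.txt, b.txt, d.txt, e.txt} staged={c.txt}

Answer: c.txt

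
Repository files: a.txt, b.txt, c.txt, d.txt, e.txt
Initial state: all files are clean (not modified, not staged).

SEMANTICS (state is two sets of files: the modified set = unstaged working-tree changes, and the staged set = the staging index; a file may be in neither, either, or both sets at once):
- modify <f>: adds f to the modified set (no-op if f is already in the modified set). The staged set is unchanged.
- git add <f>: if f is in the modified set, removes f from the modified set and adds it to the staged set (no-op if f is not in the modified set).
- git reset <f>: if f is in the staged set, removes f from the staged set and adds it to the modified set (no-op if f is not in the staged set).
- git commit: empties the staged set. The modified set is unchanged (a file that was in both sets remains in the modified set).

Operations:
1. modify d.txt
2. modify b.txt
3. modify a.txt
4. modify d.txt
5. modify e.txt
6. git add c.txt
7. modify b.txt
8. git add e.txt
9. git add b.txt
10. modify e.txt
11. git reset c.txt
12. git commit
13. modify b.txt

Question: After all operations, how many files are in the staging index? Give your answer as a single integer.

After op 1 (modify d.txt): modified={d.txt} staged={none}
After op 2 (modify b.txt): modified={b.txt, d.txt} staged={none}
After op 3 (modify a.txt): modified={a.txt, b.txt, d.txt} staged={none}
After op 4 (modify d.txt): modified={a.txt, b.txt, d.txt} staged={none}
After op 5 (modify e.txt): modified={a.txt, b.txt, d.txt, e.txt} staged={none}
After op 6 (git add c.txt): modified={a.txt, b.txt, d.txt, e.txt} staged={none}
After op 7 (modify b.txt): modified={a.txt, b.txt, d.txt, e.txt} staged={none}
After op 8 (git add e.txt): modified={a.txt, b.txt, d.txt} staged={e.txt}
After op 9 (git add b.txt): modified={a.txt, d.txt} staged={b.txt, e.txt}
After op 10 (modify e.txt): modified={a.txt, d.txt, e.txt} staged={b.txt, e.txt}
After op 11 (git reset c.txt): modified={a.txt, d.txt, e.txt} staged={b.txt, e.txt}
After op 12 (git commit): modified={a.txt, d.txt, e.txt} staged={none}
After op 13 (modify b.txt): modified={a.txt, b.txt, d.txt, e.txt} staged={none}
Final staged set: {none} -> count=0

Answer: 0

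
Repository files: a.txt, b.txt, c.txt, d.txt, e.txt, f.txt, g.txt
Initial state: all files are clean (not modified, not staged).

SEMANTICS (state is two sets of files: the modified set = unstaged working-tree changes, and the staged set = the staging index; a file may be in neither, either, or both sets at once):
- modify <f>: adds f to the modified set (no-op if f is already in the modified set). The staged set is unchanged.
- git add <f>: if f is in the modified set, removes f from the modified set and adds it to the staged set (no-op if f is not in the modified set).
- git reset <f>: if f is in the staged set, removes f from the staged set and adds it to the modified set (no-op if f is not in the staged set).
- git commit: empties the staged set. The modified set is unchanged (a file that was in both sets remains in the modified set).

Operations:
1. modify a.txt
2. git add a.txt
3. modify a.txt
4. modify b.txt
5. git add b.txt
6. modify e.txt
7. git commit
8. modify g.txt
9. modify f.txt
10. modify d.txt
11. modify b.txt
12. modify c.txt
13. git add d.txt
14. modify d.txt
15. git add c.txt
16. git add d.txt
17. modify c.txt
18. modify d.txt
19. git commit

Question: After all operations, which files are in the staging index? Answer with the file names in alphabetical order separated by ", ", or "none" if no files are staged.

Answer: none

Derivation:
After op 1 (modify a.txt): modified={a.txt} staged={none}
After op 2 (git add a.txt): modified={none} staged={a.txt}
After op 3 (modify a.txt): modified={a.txt} staged={a.txt}
After op 4 (modify b.txt): modified={a.txt, b.txt} staged={a.txt}
After op 5 (git add b.txt): modified={a.txt} staged={a.txt, b.txt}
After op 6 (modify e.txt): modified={a.txt, e.txt} staged={a.txt, b.txt}
After op 7 (git commit): modified={a.txt, e.txt} staged={none}
After op 8 (modify g.txt): modified={a.txt, e.txt, g.txt} staged={none}
After op 9 (modify f.txt): modified={a.txt, e.txt, f.txt, g.txt} staged={none}
After op 10 (modify d.txt): modified={a.txt, d.txt, e.txt, f.txt, g.txt} staged={none}
After op 11 (modify b.txt): modified={a.txt, b.txt, d.txt, e.txt, f.txt, g.txt} staged={none}
After op 12 (modify c.txt): modified={a.txt, b.txt, c.txt, d.txt, e.txt, f.txt, g.txt} staged={none}
After op 13 (git add d.txt): modified={a.txt, b.txt, c.txt, e.txt, f.txt, g.txt} staged={d.txt}
After op 14 (modify d.txt): modified={a.txt, b.txt, c.txt, d.txt, e.txt, f.txt, g.txt} staged={d.txt}
After op 15 (git add c.txt): modified={a.txt, b.txt, d.txt, e.txt, f.txt, g.txt} staged={c.txt, d.txt}
After op 16 (git add d.txt): modified={a.txt, b.txt, e.txt, f.txt, g.txt} staged={c.txt, d.txt}
After op 17 (modify c.txt): modified={a.txt, b.txt, c.txt, e.txt, f.txt, g.txt} staged={c.txt, d.txt}
After op 18 (modify d.txt): modified={a.txt, b.txt, c.txt, d.txt, e.txt, f.txt, g.txt} staged={c.txt, d.txt}
After op 19 (git commit): modified={a.txt, b.txt, c.txt, d.txt, e.txt, f.txt, g.txt} staged={none}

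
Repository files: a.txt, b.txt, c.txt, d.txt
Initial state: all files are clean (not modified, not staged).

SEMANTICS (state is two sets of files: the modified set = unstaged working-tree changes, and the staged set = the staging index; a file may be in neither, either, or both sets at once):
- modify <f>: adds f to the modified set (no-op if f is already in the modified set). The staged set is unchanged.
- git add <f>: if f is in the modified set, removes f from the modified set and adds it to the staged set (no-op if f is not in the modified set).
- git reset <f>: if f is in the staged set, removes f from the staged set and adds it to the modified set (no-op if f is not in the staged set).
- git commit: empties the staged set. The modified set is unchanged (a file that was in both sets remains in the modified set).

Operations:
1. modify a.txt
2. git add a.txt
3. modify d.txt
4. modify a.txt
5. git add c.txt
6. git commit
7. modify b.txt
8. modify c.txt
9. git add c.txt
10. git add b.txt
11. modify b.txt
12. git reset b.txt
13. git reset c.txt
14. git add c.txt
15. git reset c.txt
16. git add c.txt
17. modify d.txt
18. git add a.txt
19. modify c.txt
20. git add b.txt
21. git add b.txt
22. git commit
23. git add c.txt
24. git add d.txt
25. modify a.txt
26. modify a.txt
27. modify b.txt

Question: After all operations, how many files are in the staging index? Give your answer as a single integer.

Answer: 2

Derivation:
After op 1 (modify a.txt): modified={a.txt} staged={none}
After op 2 (git add a.txt): modified={none} staged={a.txt}
After op 3 (modify d.txt): modified={d.txt} staged={a.txt}
After op 4 (modify a.txt): modified={a.txt, d.txt} staged={a.txt}
After op 5 (git add c.txt): modified={a.txt, d.txt} staged={a.txt}
After op 6 (git commit): modified={a.txt, d.txt} staged={none}
After op 7 (modify b.txt): modified={a.txt, b.txt, d.txt} staged={none}
After op 8 (modify c.txt): modified={a.txt, b.txt, c.txt, d.txt} staged={none}
After op 9 (git add c.txt): modified={a.txt, b.txt, d.txt} staged={c.txt}
After op 10 (git add b.txt): modified={a.txt, d.txt} staged={b.txt, c.txt}
After op 11 (modify b.txt): modified={a.txt, b.txt, d.txt} staged={b.txt, c.txt}
After op 12 (git reset b.txt): modified={a.txt, b.txt, d.txt} staged={c.txt}
After op 13 (git reset c.txt): modified={a.txt, b.txt, c.txt, d.txt} staged={none}
After op 14 (git add c.txt): modified={a.txt, b.txt, d.txt} staged={c.txt}
After op 15 (git reset c.txt): modified={a.txt, b.txt, c.txt, d.txt} staged={none}
After op 16 (git add c.txt): modified={a.txt, b.txt, d.txt} staged={c.txt}
After op 17 (modify d.txt): modified={a.txt, b.txt, d.txt} staged={c.txt}
After op 18 (git add a.txt): modified={b.txt, d.txt} staged={a.txt, c.txt}
After op 19 (modify c.txt): modified={b.txt, c.txt, d.txt} staged={a.txt, c.txt}
After op 20 (git add b.txt): modified={c.txt, d.txt} staged={a.txt, b.txt, c.txt}
After op 21 (git add b.txt): modified={c.txt, d.txt} staged={a.txt, b.txt, c.txt}
After op 22 (git commit): modified={c.txt, d.txt} staged={none}
After op 23 (git add c.txt): modified={d.txt} staged={c.txt}
After op 24 (git add d.txt): modified={none} staged={c.txt, d.txt}
After op 25 (modify a.txt): modified={a.txt} staged={c.txt, d.txt}
After op 26 (modify a.txt): modified={a.txt} staged={c.txt, d.txt}
After op 27 (modify b.txt): modified={a.txt, b.txt} staged={c.txt, d.txt}
Final staged set: {c.txt, d.txt} -> count=2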